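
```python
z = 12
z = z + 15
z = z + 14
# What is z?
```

Trace:
`z = 12` → z = 12
`z = z + 15` → z = 27
`z = z + 14` → z = 41
So z = 41

Answer: 41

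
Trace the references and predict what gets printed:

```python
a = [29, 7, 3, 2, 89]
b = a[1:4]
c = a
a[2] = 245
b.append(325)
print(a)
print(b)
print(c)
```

Key concept: slice vs alias.
Step by step:
`a = [29, 7, 3, 2, 89]` → a = [29, 7, 3, 2, 89]
`b = a[1:4]` → b = [7, 3, 2]
`c = a` → c = [29, 7, 3, 2, 89] (same object as a)
`a[2] = 245` → a = [29, 7, 245, 2, 89] (same object as c); c = [29, 7, 245, 2, 89] (same object as a)
`b.append(325)` → b = [7, 3, 2, 325]
`print(a)` → prints [29, 7, 245, 2, 89]
`print(b)` → prints [7, 3, 2, 325]
`print(c)` → prints [29, 7, 245, 2, 89]

Answer:
[29, 7, 245, 2, 89]
[7, 3, 2, 325]
[29, 7, 245, 2, 89]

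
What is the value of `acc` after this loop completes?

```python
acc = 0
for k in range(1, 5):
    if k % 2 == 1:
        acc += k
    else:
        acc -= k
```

Add odd, subtract even
`acc` takes the values: 0 → 1 → -1 → 2 → -2

Answer: -2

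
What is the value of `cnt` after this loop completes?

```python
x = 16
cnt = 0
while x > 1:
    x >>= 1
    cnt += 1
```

Count right shifts until 1
`cnt` takes the values: 0 → 1 → 2 → 3 → 4

Answer: 4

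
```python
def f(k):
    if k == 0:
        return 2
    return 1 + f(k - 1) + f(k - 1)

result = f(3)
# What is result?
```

f(k) = 1 + 2·f(k-1), f(0)=2. Closed form: (2+1)·2^3 - 1 = 23.

Answer: 23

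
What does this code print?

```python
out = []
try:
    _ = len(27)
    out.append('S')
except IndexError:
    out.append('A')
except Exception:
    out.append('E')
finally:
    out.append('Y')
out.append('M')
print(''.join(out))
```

Execution trace: 'E' (except Exception) → 'Y' (finally) → 'M' (after the try/except). Output: EYM

Answer: EYM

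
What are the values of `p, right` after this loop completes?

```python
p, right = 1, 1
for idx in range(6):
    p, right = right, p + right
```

Fibonacci: after 6 iterations
`p, right` takes the values: (1, 1) → (1, 2) → (2, 3) → (3, 5) → (5, 8) → (8, 13) → (13, 21)

Answer: 13, 21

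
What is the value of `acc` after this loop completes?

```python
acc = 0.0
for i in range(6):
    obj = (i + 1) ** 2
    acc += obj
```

Sum of squared losses 1² + 2² + ... + 6²
`acc` takes the values: 0.0 → 1.0 → 5.0 → 14.0 → 30.0 → 55.0 → 91.0

Answer: 91.0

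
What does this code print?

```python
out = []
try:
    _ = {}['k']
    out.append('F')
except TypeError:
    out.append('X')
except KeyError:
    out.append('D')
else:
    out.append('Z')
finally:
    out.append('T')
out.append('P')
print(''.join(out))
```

Execution trace: 'D' (except KeyError) → 'T' (finally) → 'P' (after the try/except). Output: DTP

Answer: DTP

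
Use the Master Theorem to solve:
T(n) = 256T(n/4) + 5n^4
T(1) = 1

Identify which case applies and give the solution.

a=256, b=4, f(n)=5n^4. log_4(256) = 4. Since c=4 = 4, Case 2 applies: T(n) = Θ(n^log_b(a) · log n) = O(n^4 log n).

Answer: O(n^4 log n) - Case 2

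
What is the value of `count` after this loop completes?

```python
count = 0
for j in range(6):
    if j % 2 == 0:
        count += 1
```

Count numbers divisible by 2 in range(6)
`count` takes the values: 0 → 1 → 2 → 3

Answer: 3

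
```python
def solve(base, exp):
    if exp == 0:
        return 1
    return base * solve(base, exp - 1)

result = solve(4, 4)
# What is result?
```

solve(4, 4) = 4 * 4 * 4 * 4 = 256

Answer: 256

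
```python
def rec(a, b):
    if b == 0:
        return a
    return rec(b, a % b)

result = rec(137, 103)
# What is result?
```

rec(137, 103) -> rec(103, 34) -> rec(34, 1) -> rec(1, 0) -> 1

Answer: 1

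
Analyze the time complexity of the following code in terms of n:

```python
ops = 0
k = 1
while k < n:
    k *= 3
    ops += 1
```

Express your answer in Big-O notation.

Each loop level contributes: log n. Multiplying the contributions gives O(log n).

Answer: O(log n)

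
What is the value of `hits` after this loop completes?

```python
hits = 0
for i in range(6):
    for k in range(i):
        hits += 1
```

Triangle number: 0+1+2+...+5
`hits` takes the values: 0 → 1 → 2 → 3 → 4 → 5 → 6 → 7 → 8 → 9 → 10 → 11 → 12 → 13 → 14 → 15

Answer: 15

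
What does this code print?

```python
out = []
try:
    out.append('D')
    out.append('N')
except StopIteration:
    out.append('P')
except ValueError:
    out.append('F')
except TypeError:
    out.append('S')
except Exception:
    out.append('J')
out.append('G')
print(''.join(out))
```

Execution trace: 'D' (try body) → 'N' (try body, no exception) → 'G' (after the try/except). Output: DNG

Answer: DNG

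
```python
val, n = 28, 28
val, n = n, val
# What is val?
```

Trace:
`val, n = 28, 28` → val = 28; n = 28
`val, n = n, val` → val = 28; n = 28
So val = 28

Answer: 28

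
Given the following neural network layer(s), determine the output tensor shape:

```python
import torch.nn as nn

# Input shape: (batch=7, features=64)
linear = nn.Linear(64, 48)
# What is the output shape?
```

Input: (7, 64) -> Output: (7, 48)

Answer: (7, 48)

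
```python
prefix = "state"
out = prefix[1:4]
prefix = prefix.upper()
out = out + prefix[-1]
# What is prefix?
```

Trace:
`prefix = "state"` → prefix = 'state'
`out = prefix[1:4]` → out = 'tat'
`prefix = prefix.upper()` → prefix = 'STATE'
`out = out + prefix[-1]` → out = 'tatE'
So prefix = 'STATE'

Answer: 'STATE'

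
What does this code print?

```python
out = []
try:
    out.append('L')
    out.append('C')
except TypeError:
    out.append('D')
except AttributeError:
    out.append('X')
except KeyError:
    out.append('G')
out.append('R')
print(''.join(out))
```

Execution trace: 'L' (try body) → 'C' (try body, no exception) → 'R' (after the try/except). Output: LCR

Answer: LCR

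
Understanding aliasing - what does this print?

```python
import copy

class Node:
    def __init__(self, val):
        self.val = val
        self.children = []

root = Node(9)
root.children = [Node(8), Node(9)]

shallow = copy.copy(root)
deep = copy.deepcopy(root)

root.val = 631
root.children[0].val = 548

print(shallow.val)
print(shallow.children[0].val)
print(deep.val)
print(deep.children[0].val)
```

Key concept: deep copy with custom objects.
Step by step:
`root = Node(9)` → root = Node(val=9, children=[])
`root.children = [Node(8), Node(9)]` → root = Node(val=9, children=[Node(val=8, children=[]), Node(val=9, children=[])])
`shallow = copy.copy(root)` → shallow = Node(val=9, children=[Node(val=8, children=[]), Node(val=9, children=[])])
`deep = copy.deepcopy(root)` → deep = Node(val=9, children=[Node(val=8, children=[]), Node(val=9, children=[])])
`root.val = 631` → root = Node(val=631, children=[Node(val=8, children=[]), Node(val=9, children=[])])
`root.children[0].val = 548` → root = Node(val=631, children=[Node(val=548, children=[]), Node(val=9, children=[])]); shallow = Node(val=9, children=[Node(val=548, children=[]), Node(val=9, children=[])])
`print(shallow.val)` → prints 9
`print(shallow.children[0].val)` → prints 548
`print(deep.val)` → prints 9
`print(deep.children[0].val)` → prints 8

Answer:
9
548
9
8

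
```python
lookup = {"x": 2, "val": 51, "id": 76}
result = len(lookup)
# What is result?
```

Trace:
`lookup = {"x": 2, "val": 51, "id": 76}` → lookup = {'x': 2, 'val': 51, 'id': 76}
`result = len(lookup)` → result = 3
So result = 3

Answer: 3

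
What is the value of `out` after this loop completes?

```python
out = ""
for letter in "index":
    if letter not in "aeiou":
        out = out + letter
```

Remove vowels from 'index'
`out` takes the values: "" → "n" → "nd" → "ndx"

Answer: "ndx"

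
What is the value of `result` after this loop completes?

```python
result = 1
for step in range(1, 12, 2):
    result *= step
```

Product of 1, 3, 5, ... up to 11
`result` takes the values: 1 → 3 → 15 → 105 → 945 → 10395

Answer: 10395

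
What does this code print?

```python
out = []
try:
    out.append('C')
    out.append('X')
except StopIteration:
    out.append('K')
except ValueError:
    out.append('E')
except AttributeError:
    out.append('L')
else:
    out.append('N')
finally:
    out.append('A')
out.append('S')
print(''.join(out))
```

Execution trace: 'C' (try body) → 'X' (try body, no exception) → 'N' (else) → 'A' (finally) → 'S' (after the try/except). Output: CXNAS

Answer: CXNAS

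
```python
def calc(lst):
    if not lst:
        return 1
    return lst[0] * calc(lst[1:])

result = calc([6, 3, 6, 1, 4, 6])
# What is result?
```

Product over [6, 3, 6, 1, 4, 6] = 6 * 3 * 6 * 1 * 4 * 6 = 2592

Answer: 2592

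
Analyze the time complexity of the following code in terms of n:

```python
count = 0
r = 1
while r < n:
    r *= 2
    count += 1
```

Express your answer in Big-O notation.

Each loop level contributes: log n. Multiplying the contributions gives O(log n).

Answer: O(log n)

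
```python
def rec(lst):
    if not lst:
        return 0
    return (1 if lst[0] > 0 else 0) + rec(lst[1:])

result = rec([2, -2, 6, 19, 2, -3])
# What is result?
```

Count of positive elements in [2, -2, 6, 19, 2, -3] = 4

Answer: 4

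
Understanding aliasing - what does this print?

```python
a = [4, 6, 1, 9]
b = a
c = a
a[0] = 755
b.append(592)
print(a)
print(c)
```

Key concept: multiple aliases.
Step by step:
`a = [4, 6, 1, 9]` → a = [4, 6, 1, 9]
`b = a` → b = [4, 6, 1, 9] (same object as a)
`c = a` → c = [4, 6, 1, 9] (same object as a, b)
`a[0] = 755` → a = [755, 6, 1, 9] (same object as b, c); b = [755, 6, 1, 9] (same object as a, c); c = [755, 6, 1, 9] (same object as a, b)
`b.append(592)` → a = [755, 6, 1, 9, 592] (same object as b, c); b = [755, 6, 1, 9, 592] (same object as a, c); c = [755, 6, 1, 9, 592] (same object as a, b)
`print(a)` → prints [755, 6, 1, 9, 592]
`print(c)` → prints [755, 6, 1, 9, 592]

Answer:
[755, 6, 1, 9, 592]
[755, 6, 1, 9, 592]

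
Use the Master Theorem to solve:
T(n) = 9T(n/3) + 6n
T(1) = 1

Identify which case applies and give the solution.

a=9, b=3, f(n)=6n. log_3(9) = 2. Since c=1 < 2, Case 1 applies: T(n) = Θ(n^log_b(a)) = O(n^2).

Answer: O(n^2) - Case 1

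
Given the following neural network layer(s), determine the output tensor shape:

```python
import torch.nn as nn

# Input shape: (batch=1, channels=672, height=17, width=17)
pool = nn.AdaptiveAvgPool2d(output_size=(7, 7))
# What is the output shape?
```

Input: (1, 672, 17, 17) -> Output: (1, 672, 7, 7)

Answer: (1, 672, 7, 7)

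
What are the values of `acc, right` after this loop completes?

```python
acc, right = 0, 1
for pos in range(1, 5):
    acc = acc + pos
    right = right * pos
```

Sum and factorial of 1 to 4
`acc, right` takes the values: (0, 1) → (1, 1) → (3, 1) → (3, 2) → (6, 2) → (6, 6) → (10, 6) → (10, 24)

Answer: 10, 24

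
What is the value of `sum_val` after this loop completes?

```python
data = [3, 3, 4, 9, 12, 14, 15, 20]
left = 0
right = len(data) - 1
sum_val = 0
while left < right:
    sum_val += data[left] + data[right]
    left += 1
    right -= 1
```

Sum of pairs from ends
`sum_val` takes the values: 0 → 23 → 41 → 59 → 80

Answer: 80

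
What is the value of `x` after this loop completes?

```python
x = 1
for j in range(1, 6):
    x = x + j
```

Start at 1, add 1 through 5
`x` takes the values: 1 → 2 → 4 → 7 → 11 → 16

Answer: 16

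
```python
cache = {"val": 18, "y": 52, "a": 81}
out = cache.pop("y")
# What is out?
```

Trace:
`cache = {"val": 18, "y": 52, "a": 81}` → cache = {'val': 18, 'y': 52, 'a': 81}
`out = cache.pop("y")` → cache = {'val': 18, 'a': 81}; out = 52
So out = 52

Answer: 52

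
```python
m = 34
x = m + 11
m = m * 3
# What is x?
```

Trace:
`m = 34` → m = 34
`x = m + 11` → x = 45
`m = m * 3` → m = 102
So x = 45

Answer: 45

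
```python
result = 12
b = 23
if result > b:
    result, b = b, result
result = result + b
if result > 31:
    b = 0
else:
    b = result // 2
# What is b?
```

Trace:
`result = 12` → result = 12
`b = 23` → b = 23
`if result > b: ...` → result > b is False → no variable changes
`result = result + b` → result = 35
`if result > 31: ...` → result > 31 is True → b = 0
So b = 0

Answer: 0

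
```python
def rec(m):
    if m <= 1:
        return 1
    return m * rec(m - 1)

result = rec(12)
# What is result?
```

rec(12) = 12 * 11 * 10 * 9 * 8 * 7 * 6 * 5 * 4 * 3 * 2 * 1 = 479001600

Answer: 479001600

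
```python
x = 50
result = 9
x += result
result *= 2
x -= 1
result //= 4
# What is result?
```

Trace:
`x = 50` → x = 50
`result = 9` → result = 9
`x += result` → x = 59
`result *= 2` → result = 18
`x -= 1` → x = 58
`result //= 4` → result = 4
So result = 4

Answer: 4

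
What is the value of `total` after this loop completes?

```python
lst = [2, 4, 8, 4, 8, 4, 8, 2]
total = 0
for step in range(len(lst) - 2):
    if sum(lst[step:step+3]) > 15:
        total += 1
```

Count windows with sum > 15
`total` takes the values: 0 → 1 → 2 → 3 → 4

Answer: 4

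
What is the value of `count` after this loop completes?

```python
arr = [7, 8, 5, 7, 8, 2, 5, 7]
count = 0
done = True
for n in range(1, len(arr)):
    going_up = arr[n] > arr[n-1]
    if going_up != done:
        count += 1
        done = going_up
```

Count direction changes in [7, 8, 5, 7, 8, 2, 5, 7]
`count` takes the values: 0 → 1 → 2 → 3 → 4

Answer: 4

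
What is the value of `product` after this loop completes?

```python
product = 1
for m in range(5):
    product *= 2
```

2^5 = 32
`product` takes the values: 1 → 2 → 4 → 8 → 16 → 32

Answer: 32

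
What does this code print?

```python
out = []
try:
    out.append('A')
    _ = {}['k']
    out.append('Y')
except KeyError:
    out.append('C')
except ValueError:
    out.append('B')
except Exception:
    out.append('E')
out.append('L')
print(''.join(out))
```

Execution trace: 'A' (try body) → 'C' (except KeyError) → 'L' (after the try/except). Output: ACL

Answer: ACL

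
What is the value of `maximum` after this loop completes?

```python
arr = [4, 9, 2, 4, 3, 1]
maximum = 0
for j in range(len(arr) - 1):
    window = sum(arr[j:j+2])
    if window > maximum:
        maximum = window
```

Max sum of 2-element window in [4, 9, 2, 4, 3, 1]
`maximum` takes the values: 0 → 13

Answer: 13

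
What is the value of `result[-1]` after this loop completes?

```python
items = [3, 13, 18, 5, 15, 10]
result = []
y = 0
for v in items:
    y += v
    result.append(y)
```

Cumulative sum ends at 64
`result` takes the values: [] → [3] → [3, 16] → [3, 16, 34] → [3, 16, 34, 39] → [3, 16, 34, 39, 54] → [3, 16, 34, 39, 54, 64]
So `result[-1]` = 64

Answer: 64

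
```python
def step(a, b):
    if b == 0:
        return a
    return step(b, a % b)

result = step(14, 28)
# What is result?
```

step(14, 28) -> step(28, 14) -> step(14, 0) -> 14

Answer: 14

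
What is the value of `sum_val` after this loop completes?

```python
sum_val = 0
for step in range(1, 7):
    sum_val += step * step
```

Sum of squares 1² to 6² = 91
`sum_val` takes the values: 0 → 1 → 5 → 14 → 30 → 55 → 91

Answer: 91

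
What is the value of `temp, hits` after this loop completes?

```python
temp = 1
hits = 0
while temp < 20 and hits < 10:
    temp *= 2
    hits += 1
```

Double until >= 20 or 10 iterations
`temp, hits` takes the values: (1, 0) → (2, 0) → (2, 1) → (4, 1) → (4, 2) → (8, 2) → (8, 3) → (16, 3) → (16, 4) → (32, 4) → (32, 5)

Answer: 32, 5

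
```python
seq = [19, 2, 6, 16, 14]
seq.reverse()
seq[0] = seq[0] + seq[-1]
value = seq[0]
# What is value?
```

Trace:
`seq = [19, 2, 6, 16, 14]` → seq = [19, 2, 6, 16, 14]
`seq.reverse()` → seq = [14, 16, 6, 2, 19]
`seq[0] = seq[0] + seq[-1]` → seq = [33, 16, 6, 2, 19]
`value = seq[0]` → value = 33
So value = 33

Answer: 33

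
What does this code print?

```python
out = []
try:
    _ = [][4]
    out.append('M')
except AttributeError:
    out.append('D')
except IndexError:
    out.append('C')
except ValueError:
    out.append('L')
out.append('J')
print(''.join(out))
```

Execution trace: 'C' (except IndexError) → 'J' (after the try/except). Output: CJ

Answer: CJ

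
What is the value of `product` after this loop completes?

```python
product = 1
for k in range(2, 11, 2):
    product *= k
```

Product of even numbers 2 to 10
`product` takes the values: 1 → 2 → 8 → 48 → 384 → 3840

Answer: 3840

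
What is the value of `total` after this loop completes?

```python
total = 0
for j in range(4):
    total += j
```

Sum of 0 to 3 = 6
`total` takes the values: 0 → 1 → 3 → 6

Answer: 6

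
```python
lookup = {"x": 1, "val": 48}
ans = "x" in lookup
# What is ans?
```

Trace:
`lookup = {"x": 1, "val": 48}` → lookup = {'x': 1, 'val': 48}
`ans = "x" in lookup` → ans = True
So ans = True

Answer: True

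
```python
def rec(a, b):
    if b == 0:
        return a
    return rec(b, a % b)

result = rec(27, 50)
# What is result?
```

rec(27, 50) -> rec(50, 27) -> rec(27, 23) -> rec(23, 4) -> rec(4, 3) -> rec(3, 1) -> rec(1, 0) -> 1

Answer: 1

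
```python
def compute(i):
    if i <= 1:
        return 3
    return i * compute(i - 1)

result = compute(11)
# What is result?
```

compute(11) = 11 * 10 * 9 * 8 * 7 * 6 * 5 * 4 * 3 * 2 * 3 = 119750400

Answer: 119750400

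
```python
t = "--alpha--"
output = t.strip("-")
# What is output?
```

Trace:
`t = "--alpha--"` → t = '--alpha--'
`output = t.strip("-")` → output = 'alpha'
So output = 'alpha'

Answer: 'alpha'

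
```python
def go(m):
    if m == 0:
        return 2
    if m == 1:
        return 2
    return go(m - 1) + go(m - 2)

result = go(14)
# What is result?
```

Build up from base cases: go(0)=2, go(1)=2, go(2)=4, go(3)=6, go(4)=10, go(5)=16, go(6)=26, ..., go(14)=1220

Answer: 1220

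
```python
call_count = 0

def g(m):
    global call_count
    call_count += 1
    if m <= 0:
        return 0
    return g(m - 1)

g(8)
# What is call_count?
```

Linear recursion stepping by 1: 9 calls from m=8 down to ≤0.

Answer: 9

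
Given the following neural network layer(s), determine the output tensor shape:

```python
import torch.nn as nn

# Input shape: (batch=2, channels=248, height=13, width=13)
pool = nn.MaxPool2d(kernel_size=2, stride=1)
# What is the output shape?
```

Input: (2, 248, 13, 13) -> Output: (2, 248, 12, 12)

Answer: (2, 248, 12, 12)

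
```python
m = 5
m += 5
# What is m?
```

Trace:
`m = 5` → m = 5
`m += 5` → m = 10
So m = 10

Answer: 10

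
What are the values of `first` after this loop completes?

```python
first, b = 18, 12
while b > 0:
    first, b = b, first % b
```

GCD of 18 and 12
`first` takes the values: 18 → 12 → 6

Answer: 6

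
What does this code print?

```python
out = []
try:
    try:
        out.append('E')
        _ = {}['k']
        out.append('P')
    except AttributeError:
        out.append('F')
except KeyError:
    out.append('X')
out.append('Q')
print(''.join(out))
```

Execution trace: 'E' (try body) → 'X' (outer except KeyError) → 'Q' (after the try/except). Output: EXQ

Answer: EXQ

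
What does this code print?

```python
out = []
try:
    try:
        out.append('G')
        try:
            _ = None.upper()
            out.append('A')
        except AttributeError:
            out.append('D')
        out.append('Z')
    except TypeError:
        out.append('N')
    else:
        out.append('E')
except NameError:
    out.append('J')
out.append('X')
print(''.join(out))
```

Execution trace: 'G' (try body) → 'D' (inner except AttributeError) → 'Z' (try body, no exception) → 'E' (else) → 'X' (after the try/except). Output: GDZEX

Answer: GDZEX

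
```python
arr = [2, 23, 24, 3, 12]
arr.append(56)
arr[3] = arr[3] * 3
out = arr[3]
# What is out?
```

Trace:
`arr = [2, 23, 24, 3, 12]` → arr = [2, 23, 24, 3, 12]
`arr.append(56)` → arr = [2, 23, 24, 3, 12, 56]
`arr[3] = arr[3] * 3` → arr = [2, 23, 24, 9, 12, 56]
`out = arr[3]` → out = 9
So out = 9

Answer: 9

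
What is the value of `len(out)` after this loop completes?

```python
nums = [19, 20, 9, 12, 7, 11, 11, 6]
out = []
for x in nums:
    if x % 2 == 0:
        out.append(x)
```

Count even numbers in [19, 20, 9, 12, 7, 11, 11, 6]
`out` takes the values: [] → [20] → [20, 12] → [20, 12, 6]
So `len(out)` = 3

Answer: 3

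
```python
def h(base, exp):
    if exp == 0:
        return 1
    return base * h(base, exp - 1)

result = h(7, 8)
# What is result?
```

h(7, 8) = 7 * 7 * 7 * 7 * 7 * 7 * 7 * 7 = 5764801

Answer: 5764801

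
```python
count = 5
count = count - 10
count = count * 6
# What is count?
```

Trace:
`count = 5` → count = 5
`count = count - 10` → count = -5
`count = count * 6` → count = -30
So count = -30

Answer: -30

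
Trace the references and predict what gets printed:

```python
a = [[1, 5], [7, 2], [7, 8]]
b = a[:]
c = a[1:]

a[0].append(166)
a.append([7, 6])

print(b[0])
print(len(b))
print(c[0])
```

Key concept: slice with nested mutation.
Step by step:
`a = [[1, 5], [7, 2], [7, 8]]` → a = [[1, 5], [7, 2], [7, 8]]
`b = a[:]` → b = [[1, 5], [7, 2], [7, 8]]
`c = a[1:]` → c = [[7, 2], [7, 8]]
`a[0].append(166)` → a = [[1, 5, 166], [7, 2], [7, 8]]; b = [[1, 5, 166], [7, 2], [7, 8]]
`a.append([7, 6])` → a = [[1, 5, 166], [7, 2], [7, 8], [7, 6]]
`print(b[0])` → prints [1, 5, 166]
`print(len(b))` → prints 3
`print(c[0])` → prints [7, 2]

Answer:
[1, 5, 166]
3
[7, 2]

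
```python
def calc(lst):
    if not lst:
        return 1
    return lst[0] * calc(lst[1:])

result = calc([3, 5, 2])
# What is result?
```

Product over [3, 5, 2] = 3 * 5 * 2 = 30

Answer: 30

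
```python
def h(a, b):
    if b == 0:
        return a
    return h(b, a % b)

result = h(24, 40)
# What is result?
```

h(24, 40) -> h(40, 24) -> h(24, 16) -> h(16, 8) -> h(8, 0) -> 8

Answer: 8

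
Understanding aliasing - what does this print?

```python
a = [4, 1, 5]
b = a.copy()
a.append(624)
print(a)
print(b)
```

Key concept: list.copy() creates independent copy.
Step by step:
`a = [4, 1, 5]` → a = [4, 1, 5]
`b = a.copy()` → b = [4, 1, 5]
`a.append(624)` → a = [4, 1, 5, 624]
`print(a)` → prints [4, 1, 5, 624]
`print(b)` → prints [4, 1, 5]

Answer:
[4, 1, 5, 624]
[4, 1, 5]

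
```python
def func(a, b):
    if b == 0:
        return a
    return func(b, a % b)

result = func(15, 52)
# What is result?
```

func(15, 52) -> func(52, 15) -> func(15, 7) -> func(7, 1) -> func(1, 0) -> 1

Answer: 1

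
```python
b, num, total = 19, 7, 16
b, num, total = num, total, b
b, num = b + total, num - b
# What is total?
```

Trace:
`b, num, total = 19, 7, 16` → b = 19; num = 7; total = 16
`b, num, total = num, total, b` → b = 7; num = 16; total = 19
`b, num = b + total, num - b` → b = 26; num = 9
So total = 19

Answer: 19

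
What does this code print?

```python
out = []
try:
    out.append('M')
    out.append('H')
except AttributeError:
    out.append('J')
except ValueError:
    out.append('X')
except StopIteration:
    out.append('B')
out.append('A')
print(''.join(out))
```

Execution trace: 'M' (try body) → 'H' (try body, no exception) → 'A' (after the try/except). Output: MHA

Answer: MHA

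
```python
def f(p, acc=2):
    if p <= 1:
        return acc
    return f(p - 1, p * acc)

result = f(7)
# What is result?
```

Accumulator trace (n, acc): (7, 2) -> (6, 14) -> (5, 84) -> (4, 420) -> (3, 1680) -> (2, 5040) -> (1, 10080) -> return 10080

Answer: 10080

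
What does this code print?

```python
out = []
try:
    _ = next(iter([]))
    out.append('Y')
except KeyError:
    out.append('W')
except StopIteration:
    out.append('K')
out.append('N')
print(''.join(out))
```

Execution trace: 'K' (except StopIteration) → 'N' (after the try/except). Output: KN

Answer: KN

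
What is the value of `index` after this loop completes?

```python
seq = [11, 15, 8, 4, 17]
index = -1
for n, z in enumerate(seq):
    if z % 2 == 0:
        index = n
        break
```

First even number index in [11, 15, 8, 4, 17]
`index` takes the values: -1 → 2

Answer: 2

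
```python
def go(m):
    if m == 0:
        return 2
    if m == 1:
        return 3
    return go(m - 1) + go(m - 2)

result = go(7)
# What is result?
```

Build up from base cases: go(0)=2, go(1)=3, go(2)=5, go(3)=8, go(4)=13, go(5)=21, go(6)=34, ..., go(7)=55

Answer: 55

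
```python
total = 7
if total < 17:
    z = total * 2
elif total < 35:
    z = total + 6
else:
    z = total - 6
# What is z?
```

Trace:
`total = 7` → total = 7
`if total < 17: ...` → total < 17 is True → z = 14
So z = 14

Answer: 14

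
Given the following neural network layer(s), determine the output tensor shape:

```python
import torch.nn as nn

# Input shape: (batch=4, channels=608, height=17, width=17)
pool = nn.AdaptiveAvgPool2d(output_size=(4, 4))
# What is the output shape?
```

Input: (4, 608, 17, 17) -> Output: (4, 608, 4, 4)

Answer: (4, 608, 4, 4)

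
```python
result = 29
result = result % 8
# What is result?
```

Trace:
`result = 29` → result = 29
`result = result % 8` → result = 5
So result = 5

Answer: 5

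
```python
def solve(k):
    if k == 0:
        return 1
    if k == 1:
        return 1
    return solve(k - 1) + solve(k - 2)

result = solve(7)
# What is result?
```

Build up from base cases: solve(0)=1, solve(1)=1, solve(2)=2, solve(3)=3, solve(4)=5, solve(5)=8, solve(6)=13, ..., solve(7)=21

Answer: 21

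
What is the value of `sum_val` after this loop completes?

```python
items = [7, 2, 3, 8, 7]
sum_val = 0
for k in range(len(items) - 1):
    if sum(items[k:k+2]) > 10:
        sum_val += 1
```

Count windows with sum > 10
`sum_val` takes the values: 0 → 1 → 2

Answer: 2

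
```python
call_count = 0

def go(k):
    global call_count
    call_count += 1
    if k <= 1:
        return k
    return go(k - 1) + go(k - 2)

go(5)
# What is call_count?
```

Calls(k) = 1 + Calls(k-1) + Calls(k-2); Calls(0)=Calls(1)=1. For k=5 this gives 15.

Answer: 15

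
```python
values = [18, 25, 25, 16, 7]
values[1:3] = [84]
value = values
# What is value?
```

Trace:
`values = [18, 25, 25, 16, 7]` → values = [18, 25, 25, 16, 7]
`values[1:3] = [84]` → values = [18, 84, 16, 7]
`value = values` → value = [18, 84, 16, 7]
So value = [18, 84, 16, 7]

Answer: [18, 84, 16, 7]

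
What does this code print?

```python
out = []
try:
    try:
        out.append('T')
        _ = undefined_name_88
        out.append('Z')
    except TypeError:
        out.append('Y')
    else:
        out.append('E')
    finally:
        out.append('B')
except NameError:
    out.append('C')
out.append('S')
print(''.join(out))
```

Execution trace: 'T' (try body) → 'B' (finally) → 'C' (outer except NameError) → 'S' (after the try/except). Output: TBCS

Answer: TBCS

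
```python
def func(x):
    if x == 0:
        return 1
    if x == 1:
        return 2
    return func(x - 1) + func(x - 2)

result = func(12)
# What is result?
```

Build up from base cases: func(0)=1, func(1)=2, func(2)=3, func(3)=5, func(4)=8, func(5)=13, func(6)=21, ..., func(12)=377

Answer: 377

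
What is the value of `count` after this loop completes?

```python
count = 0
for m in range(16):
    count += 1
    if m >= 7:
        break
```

Loop breaks when m reaches 7, count is 8
`count` takes the values: 0 → 1 → 2 → 3 → 4 → 5 → 6 → 7 → 8

Answer: 8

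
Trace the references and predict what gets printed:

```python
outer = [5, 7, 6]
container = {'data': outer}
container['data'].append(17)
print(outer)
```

Key concept: dict holds reference to list.
Step by step:
`outer = [5, 7, 6]` → outer = [5, 7, 6]
`container = {'data': outer}` → container = {'data': [5, 7, 6]}
`container['data'].append(17)` → outer = [5, 7, 6, 17]; container = {'data': [5, 7, 6, 17]}
`print(outer)` → prints [5, 7, 6, 17]

Answer: [5, 7, 6, 17]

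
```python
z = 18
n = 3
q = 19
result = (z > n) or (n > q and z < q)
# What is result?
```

Trace:
`z = 18` → z = 18
`n = 3` → n = 3
`q = 19` → q = 19
`result = (z > n) or (n > q and z < q)` → result = True
So result = True

Answer: True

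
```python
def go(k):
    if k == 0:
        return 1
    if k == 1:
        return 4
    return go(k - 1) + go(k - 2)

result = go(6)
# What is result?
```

Build up from base cases: go(0)=1, go(1)=4, go(2)=5, go(3)=9, go(4)=14, go(5)=23, go(6)=37

Answer: 37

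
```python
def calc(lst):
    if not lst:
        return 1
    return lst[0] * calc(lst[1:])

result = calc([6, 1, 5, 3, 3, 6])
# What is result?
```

Product over [6, 1, 5, 3, 3, 6] = 6 * 1 * 5 * 3 * 3 * 6 = 1620

Answer: 1620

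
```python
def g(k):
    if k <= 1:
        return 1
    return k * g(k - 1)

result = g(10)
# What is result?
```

g(10) = 10 * 9 * 8 * 7 * 6 * 5 * 4 * 3 * 2 * 1 = 3628800

Answer: 3628800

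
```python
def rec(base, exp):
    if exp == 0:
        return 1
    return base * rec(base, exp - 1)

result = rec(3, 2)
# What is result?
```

rec(3, 2) = 3 * 3 = 9

Answer: 9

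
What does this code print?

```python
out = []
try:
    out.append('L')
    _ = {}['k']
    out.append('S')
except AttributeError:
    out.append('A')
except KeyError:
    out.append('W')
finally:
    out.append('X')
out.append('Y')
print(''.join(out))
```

Execution trace: 'L' (try body) → 'W' (except KeyError) → 'X' (finally) → 'Y' (after the try/except). Output: LWXY

Answer: LWXY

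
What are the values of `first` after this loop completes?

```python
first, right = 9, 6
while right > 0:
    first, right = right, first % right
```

GCD of 9 and 6
`first` takes the values: 9 → 6 → 3

Answer: 3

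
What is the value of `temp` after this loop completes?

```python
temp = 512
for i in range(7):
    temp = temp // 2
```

Halve 7 times: 512 // 2^7 = 4
`temp` takes the values: 512 → 256 → 128 → 64 → 32 → 16 → 8 → 4

Answer: 4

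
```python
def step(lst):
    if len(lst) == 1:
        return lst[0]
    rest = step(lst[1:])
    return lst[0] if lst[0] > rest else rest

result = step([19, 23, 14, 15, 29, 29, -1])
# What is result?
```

Recursive max over [19, 23, 14, 15, 29, 29, -1] = 29

Answer: 29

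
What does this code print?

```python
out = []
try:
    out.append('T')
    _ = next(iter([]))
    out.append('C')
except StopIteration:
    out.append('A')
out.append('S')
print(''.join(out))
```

Execution trace: 'T' (try body) → 'A' (except StopIteration) → 'S' (after the try/except). Output: TAS

Answer: TAS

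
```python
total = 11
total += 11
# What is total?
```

Trace:
`total = 11` → total = 11
`total += 11` → total = 22
So total = 22

Answer: 22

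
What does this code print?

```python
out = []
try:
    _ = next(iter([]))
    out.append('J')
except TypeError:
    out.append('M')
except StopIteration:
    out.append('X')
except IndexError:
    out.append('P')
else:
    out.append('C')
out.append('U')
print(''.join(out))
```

Execution trace: 'X' (except StopIteration) → 'U' (after the try/except). Output: XU

Answer: XU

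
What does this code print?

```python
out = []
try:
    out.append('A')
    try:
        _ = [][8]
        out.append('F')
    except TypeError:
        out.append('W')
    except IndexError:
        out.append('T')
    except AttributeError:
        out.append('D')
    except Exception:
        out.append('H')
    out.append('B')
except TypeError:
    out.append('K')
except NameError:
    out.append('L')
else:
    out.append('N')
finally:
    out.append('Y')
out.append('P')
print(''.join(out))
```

Execution trace: 'A' (try body) → 'T' (inner except IndexError) → 'B' (try body, no exception) → 'N' (else) → 'Y' (finally) → 'P' (after the try/except). Output: ATBNYP

Answer: ATBNYP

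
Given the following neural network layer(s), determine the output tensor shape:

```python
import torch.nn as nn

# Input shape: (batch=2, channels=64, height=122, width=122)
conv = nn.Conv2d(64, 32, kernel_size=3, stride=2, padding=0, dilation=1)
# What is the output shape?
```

Input: (2, 64, 122, 122) -> Output: (2, 32, 60, 60)

Answer: (2, 32, 60, 60)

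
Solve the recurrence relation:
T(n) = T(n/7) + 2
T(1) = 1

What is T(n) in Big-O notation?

Each step divides n by 7 and adds 2. After log_7(n) steps we reach T(1)=1. So T(n) = 2·log_7(n) + 1 = O(log n).

Answer: O(log n)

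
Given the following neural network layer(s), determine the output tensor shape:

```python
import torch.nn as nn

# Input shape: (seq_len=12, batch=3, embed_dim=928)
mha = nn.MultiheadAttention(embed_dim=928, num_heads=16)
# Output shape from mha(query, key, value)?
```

Input: (12, 3, 928) -> Output: (12, 3, 928)

Answer: (12, 3, 928)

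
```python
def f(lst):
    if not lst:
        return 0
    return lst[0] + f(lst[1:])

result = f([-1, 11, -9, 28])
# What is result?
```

(-1) + 11 + (-9) + 28 + 0 = 29

Answer: 29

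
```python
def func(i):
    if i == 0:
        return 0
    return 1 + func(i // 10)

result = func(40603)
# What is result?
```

Count of digits of 40603: 5

Answer: 5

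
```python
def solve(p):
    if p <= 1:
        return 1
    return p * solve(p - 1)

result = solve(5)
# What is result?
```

solve(5) = 5 * 4 * 3 * 2 * 1 = 120

Answer: 120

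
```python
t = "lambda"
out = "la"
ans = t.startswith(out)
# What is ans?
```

Trace:
`t = "lambda"` → t = 'lambda'
`out = "la"` → out = 'la'
`ans = t.startswith(out)` → ans = True
So ans = True

Answer: True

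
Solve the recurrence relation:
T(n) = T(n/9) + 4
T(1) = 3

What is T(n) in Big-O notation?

Each step divides n by 9 and adds 4. After log_9(n) steps we reach T(1)=3. So T(n) = 4·log_9(n) + 3 = O(log n).

Answer: O(log n)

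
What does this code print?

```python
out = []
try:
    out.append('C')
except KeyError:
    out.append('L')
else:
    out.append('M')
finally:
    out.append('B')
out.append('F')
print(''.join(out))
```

Execution trace: 'C' (try body, no exception) → 'M' (else) → 'B' (finally) → 'F' (after the try/except). Output: CMBF

Answer: CMBF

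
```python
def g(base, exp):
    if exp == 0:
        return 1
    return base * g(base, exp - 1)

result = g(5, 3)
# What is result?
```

g(5, 3) = 5 * 5 * 5 = 125

Answer: 125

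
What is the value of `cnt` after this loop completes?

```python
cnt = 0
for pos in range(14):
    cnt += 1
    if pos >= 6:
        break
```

Loop breaks when pos reaches 6, cnt is 7
`cnt` takes the values: 0 → 1 → 2 → 3 → 4 → 5 → 6 → 7

Answer: 7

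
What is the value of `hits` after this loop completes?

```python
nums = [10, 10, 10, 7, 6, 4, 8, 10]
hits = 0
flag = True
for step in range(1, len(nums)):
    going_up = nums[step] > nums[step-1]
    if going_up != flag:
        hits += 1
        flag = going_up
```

Count direction changes in [10, 10, 10, 7, 6, 4, 8, 10]
`hits` takes the values: 0 → 1 → 2

Answer: 2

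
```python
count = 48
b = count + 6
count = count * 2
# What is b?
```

Trace:
`count = 48` → count = 48
`b = count + 6` → b = 54
`count = count * 2` → count = 96
So b = 54

Answer: 54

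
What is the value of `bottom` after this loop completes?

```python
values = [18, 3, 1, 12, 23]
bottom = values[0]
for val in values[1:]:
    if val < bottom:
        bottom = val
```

Minimum of [18, 3, 1, 12, 23]
`bottom` takes the values: 18 → 3 → 1

Answer: 1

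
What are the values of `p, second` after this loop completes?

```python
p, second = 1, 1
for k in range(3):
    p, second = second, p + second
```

Fibonacci: after 3 iterations
`p, second` takes the values: (1, 1) → (1, 2) → (2, 3) → (3, 5)

Answer: 3, 5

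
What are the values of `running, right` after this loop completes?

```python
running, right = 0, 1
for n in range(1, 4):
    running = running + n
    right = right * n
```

Sum and factorial of 1 to 3
`running, right` takes the values: (0, 1) → (1, 1) → (3, 1) → (3, 2) → (6, 2) → (6, 6)

Answer: 6, 6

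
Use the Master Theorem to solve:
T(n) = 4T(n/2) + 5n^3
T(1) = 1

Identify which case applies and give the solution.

a=4, b=2, f(n)=5n^3. log_2(4) = 2. Since c=3 > 2 and the regularity condition holds (4(n/2)^3 = (4/2^3)n^3 with 4/2^3 < 1), Case 3 applies: T(n) = Θ(f(n)) = O(n^3).

Answer: O(n^3) - Case 3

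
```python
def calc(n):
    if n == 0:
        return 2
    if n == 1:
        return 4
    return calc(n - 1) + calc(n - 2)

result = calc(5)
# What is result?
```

Build up from base cases: calc(0)=2, calc(1)=4, calc(2)=6, calc(3)=10, calc(4)=16, calc(5)=26

Answer: 26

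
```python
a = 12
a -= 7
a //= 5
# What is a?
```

Trace:
`a = 12` → a = 12
`a -= 7` → a = 5
`a //= 5` → a = 1
So a = 1

Answer: 1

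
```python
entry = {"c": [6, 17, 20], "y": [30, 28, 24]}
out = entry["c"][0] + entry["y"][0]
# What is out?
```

Trace:
`entry = {"c": [6, 17, 20], "y": [30, 28, 24]}` → entry = {'c': [6, 17, 20], 'y': [30, 28, 24]}
`out = entry["c"][0] + entry["y"][0]` → out = 36
So out = 36

Answer: 36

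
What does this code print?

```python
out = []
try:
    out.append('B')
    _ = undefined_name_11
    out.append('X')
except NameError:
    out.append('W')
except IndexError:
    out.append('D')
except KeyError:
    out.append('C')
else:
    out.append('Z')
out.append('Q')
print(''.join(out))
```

Execution trace: 'B' (try body) → 'W' (except NameError) → 'Q' (after the try/except). Output: BWQ

Answer: BWQ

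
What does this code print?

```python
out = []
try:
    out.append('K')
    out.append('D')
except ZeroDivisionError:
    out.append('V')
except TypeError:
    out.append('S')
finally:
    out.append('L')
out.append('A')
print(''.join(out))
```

Execution trace: 'K' (try body) → 'D' (try body, no exception) → 'L' (finally) → 'A' (after the try/except). Output: KDLA

Answer: KDLA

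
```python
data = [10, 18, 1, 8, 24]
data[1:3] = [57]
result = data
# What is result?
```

Trace:
`data = [10, 18, 1, 8, 24]` → data = [10, 18, 1, 8, 24]
`data[1:3] = [57]` → data = [10, 57, 8, 24]
`result = data` → result = [10, 57, 8, 24]
So result = [10, 57, 8, 24]

Answer: [10, 57, 8, 24]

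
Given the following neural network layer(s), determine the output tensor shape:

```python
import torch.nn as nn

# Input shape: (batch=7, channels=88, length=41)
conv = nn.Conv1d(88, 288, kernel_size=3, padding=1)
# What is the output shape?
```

Input: (7, 88, 41) -> Output: (7, 288, 41)

Answer: (7, 288, 41)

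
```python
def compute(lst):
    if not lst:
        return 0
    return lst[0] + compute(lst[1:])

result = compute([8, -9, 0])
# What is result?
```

8 + (-9) + 0 + 0 = -1

Answer: -1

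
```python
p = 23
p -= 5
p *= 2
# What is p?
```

Trace:
`p = 23` → p = 23
`p -= 5` → p = 18
`p *= 2` → p = 36
So p = 36

Answer: 36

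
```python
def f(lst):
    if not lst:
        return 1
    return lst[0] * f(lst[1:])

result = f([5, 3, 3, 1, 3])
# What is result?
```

Product over [5, 3, 3, 1, 3] = 5 * 3 * 3 * 1 * 3 = 135

Answer: 135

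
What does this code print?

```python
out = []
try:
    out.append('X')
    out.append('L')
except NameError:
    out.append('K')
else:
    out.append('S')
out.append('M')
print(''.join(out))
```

Execution trace: 'X' (try body) → 'L' (try body, no exception) → 'S' (else) → 'M' (after the try/except). Output: XLSM

Answer: XLSM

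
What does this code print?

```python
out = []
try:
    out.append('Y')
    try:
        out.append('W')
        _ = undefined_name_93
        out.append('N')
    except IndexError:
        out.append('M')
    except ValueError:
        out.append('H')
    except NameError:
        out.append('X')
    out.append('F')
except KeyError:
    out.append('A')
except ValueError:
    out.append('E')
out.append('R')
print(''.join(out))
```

Execution trace: 'Y' (try body) → 'W' (inner try body) → 'X' (inner except NameError) → 'F' (try body, no exception) → 'R' (after the try/except). Output: YWXFR

Answer: YWXFR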